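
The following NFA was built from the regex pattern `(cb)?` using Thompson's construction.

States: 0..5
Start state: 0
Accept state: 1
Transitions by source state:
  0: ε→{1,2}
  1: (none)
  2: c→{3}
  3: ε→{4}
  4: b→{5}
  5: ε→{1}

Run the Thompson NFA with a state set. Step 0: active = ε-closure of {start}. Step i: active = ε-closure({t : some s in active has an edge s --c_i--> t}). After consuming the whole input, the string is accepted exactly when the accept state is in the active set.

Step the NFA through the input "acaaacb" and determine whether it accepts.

start: ε-closure({0}) = {0,1,2}
'a' @ 1: {}  — state set empty
rest 'caaacb' ignored (set empty)
final: {}; accept 1 not in set

Answer: REJECT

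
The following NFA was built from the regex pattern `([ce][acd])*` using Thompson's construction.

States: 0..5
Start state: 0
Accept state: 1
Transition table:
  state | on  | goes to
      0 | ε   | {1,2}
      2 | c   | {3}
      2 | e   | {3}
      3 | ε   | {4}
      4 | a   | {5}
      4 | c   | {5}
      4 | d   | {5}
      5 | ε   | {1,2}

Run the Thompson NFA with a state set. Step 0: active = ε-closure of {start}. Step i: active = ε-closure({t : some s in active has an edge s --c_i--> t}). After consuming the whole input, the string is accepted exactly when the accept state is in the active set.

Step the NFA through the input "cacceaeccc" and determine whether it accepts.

Answer: ACCEPT

Derivation:
initial (ε-close {0}): {0,1,2}
'c' @ 1: {3,4}
'a' @ 2: {1,2,5}  [accepting]
'c' @ 3: {3,4}
'c' @ 4: {1,2,5}  [accepting]
'e' @ 5: {3,4}
'a' @ 6: {1,2,5}  [accepting]
'e' @ 7: {3,4}
'c' @ 8: {1,2,5}  [accepting]
'c' @ 9: {3,4}
'c' @ 10: {1,2,5}  [accepting]
end set {1,2,5} — state 1 in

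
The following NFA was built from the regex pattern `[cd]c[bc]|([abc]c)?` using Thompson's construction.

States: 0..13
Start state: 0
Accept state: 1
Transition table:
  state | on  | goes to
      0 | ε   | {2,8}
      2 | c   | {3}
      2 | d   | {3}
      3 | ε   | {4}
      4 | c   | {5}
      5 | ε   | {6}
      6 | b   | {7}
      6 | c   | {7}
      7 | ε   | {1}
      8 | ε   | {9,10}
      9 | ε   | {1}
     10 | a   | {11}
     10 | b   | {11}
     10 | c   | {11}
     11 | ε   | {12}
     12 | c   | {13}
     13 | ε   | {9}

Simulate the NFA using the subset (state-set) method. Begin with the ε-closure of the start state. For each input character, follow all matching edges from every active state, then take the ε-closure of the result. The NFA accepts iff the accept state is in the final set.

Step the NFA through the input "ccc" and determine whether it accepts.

Answer: ACCEPT

Steps:
S₀ = ε-closure({0}) = {0,1,2,8,9,10}
'c' @ 1: {3,4,11,12}
'c' @ 2: {1,5,6,9,13}  ✓accept
'c' @ 3: {1,7}  ✓accept
after full input: {1,7}  (accept=1 in)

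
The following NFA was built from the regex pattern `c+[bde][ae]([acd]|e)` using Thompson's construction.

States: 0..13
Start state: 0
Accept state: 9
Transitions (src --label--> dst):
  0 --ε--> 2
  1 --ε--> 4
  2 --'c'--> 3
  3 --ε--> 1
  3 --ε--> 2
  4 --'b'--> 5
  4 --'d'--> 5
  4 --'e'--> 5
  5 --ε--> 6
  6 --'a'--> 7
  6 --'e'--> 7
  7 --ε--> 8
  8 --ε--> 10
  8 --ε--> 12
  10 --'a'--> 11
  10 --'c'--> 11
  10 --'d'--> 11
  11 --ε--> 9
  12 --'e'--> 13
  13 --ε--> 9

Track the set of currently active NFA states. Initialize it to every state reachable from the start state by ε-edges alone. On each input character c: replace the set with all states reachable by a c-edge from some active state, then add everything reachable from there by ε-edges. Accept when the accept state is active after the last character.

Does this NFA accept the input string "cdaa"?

Answer: ACCEPT

Steps:
initial (ε-close {0}): {0,2}
'c' @ 1: {1,2,3,4}
'd' @ 2: {5,6}
'a' @ 3: {7,8,10,12}
'a' @ 4: {9,11}  ✓accept
final: {9,11}; accept 9 in set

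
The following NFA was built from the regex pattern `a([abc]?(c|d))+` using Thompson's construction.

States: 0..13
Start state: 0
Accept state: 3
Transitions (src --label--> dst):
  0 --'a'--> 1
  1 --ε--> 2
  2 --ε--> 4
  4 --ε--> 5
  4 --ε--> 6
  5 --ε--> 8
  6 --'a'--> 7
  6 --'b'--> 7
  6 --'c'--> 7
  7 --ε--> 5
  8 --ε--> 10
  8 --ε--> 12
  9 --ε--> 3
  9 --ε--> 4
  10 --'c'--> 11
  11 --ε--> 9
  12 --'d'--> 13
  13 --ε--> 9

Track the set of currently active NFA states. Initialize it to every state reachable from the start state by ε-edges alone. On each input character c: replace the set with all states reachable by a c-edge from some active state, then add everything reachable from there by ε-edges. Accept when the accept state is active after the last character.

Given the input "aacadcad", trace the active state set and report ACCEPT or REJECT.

Answer: ACCEPT

Steps:
initial (ε-close {0}): {0}
'a' @ 1: {1,2,4,5,6,8,10,12}
'a' @ 2: {5,7,8,10,12}
'c' @ 3: {3,4,5,6,8,9,10,11,12}  ✓accept
'a' @ 4: {5,7,8,10,12}
'd' @ 5: {3,4,5,6,8,9,10,12,13}  ✓accept
'c' @ 6: {3,4,5,6,7,8,9,10,11,12}  ✓accept
'a' @ 7: {5,7,8,10,12}
'd' @ 8: {3,4,5,6,8,9,10,12,13}  ✓accept
after full input: {3,4,5,6,8,9,10,12,13}  (accept=3 in)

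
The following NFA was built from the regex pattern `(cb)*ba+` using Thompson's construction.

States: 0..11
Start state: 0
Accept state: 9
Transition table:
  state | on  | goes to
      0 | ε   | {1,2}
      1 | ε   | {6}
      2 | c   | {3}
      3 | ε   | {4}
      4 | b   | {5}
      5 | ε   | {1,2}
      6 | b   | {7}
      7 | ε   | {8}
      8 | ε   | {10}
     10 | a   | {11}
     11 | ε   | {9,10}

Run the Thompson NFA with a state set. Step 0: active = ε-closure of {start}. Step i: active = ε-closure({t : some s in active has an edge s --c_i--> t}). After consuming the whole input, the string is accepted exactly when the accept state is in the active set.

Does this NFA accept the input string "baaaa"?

initial (ε-close {0}): {0,1,2,6}
'b' @ 1: {7,8,10}
'a' @ 2: {9,10,11}  ✓accept
'a' @ 3: {9,10,11}  ✓accept
'a' @ 4: {9,10,11}  ✓accept
'a' @ 5: {9,10,11}  ✓accept
end set {9,10,11} — state 9 in

Answer: ACCEPT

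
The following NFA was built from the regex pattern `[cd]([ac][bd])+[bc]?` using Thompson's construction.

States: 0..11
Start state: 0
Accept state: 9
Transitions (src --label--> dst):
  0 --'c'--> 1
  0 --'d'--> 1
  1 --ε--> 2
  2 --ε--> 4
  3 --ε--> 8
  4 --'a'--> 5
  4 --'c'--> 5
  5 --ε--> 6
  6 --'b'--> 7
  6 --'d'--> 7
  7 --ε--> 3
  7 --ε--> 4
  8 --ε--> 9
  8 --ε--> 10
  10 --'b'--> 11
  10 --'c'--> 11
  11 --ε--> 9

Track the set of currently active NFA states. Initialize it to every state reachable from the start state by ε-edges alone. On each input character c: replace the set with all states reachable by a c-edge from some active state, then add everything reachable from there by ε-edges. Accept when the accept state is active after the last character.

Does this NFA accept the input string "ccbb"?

start: ε-closure({0}) = {0}
'c' @ 1: {1,2,4}
'c' @ 2: {5,6}
'b' @ 3: {3,4,7,8,9,10}  [accepting]
'b' @ 4: {9,11}  [accepting]
end set {9,11} — state 9 in

Answer: ACCEPT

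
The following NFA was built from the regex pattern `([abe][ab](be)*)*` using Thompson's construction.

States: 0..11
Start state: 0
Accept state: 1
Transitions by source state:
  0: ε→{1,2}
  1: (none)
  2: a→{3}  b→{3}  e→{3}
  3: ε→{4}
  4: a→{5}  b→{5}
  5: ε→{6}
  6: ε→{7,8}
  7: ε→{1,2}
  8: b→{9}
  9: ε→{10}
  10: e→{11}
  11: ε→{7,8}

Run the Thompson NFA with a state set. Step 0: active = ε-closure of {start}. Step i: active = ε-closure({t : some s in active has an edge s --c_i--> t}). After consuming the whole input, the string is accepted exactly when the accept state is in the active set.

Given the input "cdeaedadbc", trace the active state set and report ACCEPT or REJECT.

Answer: REJECT

Trace:
S₀ = ε-closure({0}) = {0,1,2}
'c' @ 1: {}  — no active states
rest 'deaedadbc' ignored (set empty)
end set {} — state 1 not in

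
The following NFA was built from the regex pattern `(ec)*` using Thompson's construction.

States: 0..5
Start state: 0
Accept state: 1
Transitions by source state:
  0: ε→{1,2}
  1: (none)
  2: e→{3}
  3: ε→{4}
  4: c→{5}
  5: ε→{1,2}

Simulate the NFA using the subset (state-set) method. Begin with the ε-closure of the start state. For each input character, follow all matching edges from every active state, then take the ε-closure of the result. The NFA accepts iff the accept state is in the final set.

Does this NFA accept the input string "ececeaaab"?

Answer: REJECT

Derivation:
S₀ = ε-closure({0}) = {0,1,2}
'e' @ 1: {3,4}
'c' @ 2: {1,2,5}  ✓accept
'e' @ 3: {3,4}
'c' @ 4: {1,2,5}  ✓accept
'e' @ 5: {3,4}
'a' @ 6: {}  — no active states
rest 'aab' ignored (set empty)
final: {}; accept 1 not in set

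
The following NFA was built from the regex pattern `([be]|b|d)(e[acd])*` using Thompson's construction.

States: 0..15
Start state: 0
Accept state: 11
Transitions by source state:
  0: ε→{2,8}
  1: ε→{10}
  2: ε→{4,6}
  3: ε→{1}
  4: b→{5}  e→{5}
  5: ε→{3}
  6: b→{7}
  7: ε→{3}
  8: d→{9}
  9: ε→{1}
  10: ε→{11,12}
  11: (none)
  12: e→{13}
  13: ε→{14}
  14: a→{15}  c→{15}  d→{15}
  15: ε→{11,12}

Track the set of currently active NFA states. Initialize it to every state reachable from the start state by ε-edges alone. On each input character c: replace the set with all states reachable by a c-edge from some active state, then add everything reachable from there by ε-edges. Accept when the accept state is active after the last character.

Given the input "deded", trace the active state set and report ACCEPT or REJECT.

Answer: ACCEPT

Trace:
start: ε-closure({0}) = {0,2,4,6,8}
'd' @ 1: {1,9,10,11,12}  ✓accept
'e' @ 2: {13,14}
'd' @ 3: {11,12,15}  ✓accept
'e' @ 4: {13,14}
'd' @ 5: {11,12,15}  ✓accept
end set {11,12,15} — state 11 in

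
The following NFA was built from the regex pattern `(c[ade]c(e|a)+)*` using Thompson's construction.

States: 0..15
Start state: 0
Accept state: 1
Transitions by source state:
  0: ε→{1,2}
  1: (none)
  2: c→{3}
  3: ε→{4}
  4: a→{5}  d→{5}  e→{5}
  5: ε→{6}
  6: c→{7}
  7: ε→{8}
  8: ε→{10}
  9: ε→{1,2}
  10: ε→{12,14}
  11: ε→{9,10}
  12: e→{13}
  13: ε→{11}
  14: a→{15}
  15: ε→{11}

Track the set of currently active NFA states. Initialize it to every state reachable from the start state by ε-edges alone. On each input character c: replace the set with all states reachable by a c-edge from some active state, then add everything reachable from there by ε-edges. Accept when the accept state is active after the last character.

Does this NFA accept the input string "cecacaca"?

initial (ε-close {0}): {0,1,2}
'c' @ 1: {3,4}
'e' @ 2: {5,6}
'c' @ 3: {7,8,10,12,14}
'a' @ 4: {1,2,9,10,11,12,14,15}  (accept∈set)
'c' @ 5: {3,4}
'a' @ 6: {5,6}
'c' @ 7: {7,8,10,12,14}
'a' @ 8: {1,2,9,10,11,12,14,15}  (accept∈set)
after full input: {1,2,9,10,11,12,14,15}  (accept=1 in)

Answer: ACCEPT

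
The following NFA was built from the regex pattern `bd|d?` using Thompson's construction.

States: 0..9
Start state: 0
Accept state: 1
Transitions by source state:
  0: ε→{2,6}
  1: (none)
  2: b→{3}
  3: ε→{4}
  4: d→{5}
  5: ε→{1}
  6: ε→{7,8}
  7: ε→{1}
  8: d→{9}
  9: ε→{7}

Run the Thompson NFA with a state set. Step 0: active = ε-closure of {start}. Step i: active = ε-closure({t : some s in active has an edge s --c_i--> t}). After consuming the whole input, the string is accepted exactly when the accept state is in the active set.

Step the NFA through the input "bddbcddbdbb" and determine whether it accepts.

Answer: REJECT

Steps:
initial (ε-close {0}): {0,1,2,6,7,8}
'b' @ 1: {3,4}
'd' @ 2: {1,5}  [accepting]
'd' @ 3: {}  — state set empty
rest 'bcddbdbb' ignored (set empty)
final: {}; accept 1 not in set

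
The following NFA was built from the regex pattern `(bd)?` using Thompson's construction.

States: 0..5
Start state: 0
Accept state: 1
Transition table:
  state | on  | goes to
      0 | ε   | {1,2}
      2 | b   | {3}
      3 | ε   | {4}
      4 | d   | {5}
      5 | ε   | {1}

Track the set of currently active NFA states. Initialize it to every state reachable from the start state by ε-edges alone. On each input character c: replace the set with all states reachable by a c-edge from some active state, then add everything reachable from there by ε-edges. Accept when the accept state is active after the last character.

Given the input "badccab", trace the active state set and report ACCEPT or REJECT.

start: ε-closure({0}) = {0,1,2}
'b' @ 1: {3,4}
'a' @ 2: {}  — no active states
rest 'dccab' ignored (set empty)
after full input: {}  (accept=1 not in)

Answer: REJECT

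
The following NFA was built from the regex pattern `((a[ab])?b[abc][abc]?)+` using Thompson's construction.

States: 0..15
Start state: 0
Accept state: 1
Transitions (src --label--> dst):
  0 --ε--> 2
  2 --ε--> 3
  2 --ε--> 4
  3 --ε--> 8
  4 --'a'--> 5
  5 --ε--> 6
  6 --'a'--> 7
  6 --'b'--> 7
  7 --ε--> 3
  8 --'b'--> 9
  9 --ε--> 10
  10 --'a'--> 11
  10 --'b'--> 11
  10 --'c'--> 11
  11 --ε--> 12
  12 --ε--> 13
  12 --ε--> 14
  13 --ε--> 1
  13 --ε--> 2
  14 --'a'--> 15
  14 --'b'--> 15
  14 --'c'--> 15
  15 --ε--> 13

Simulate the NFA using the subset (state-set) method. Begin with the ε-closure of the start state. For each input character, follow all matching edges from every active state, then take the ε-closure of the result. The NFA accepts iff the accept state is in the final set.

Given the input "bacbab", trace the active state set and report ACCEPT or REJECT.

Answer: ACCEPT

Steps:
S₀ = ε-closure({0}) = {0,2,3,4,8}
'b' @ 1: {9,10}
'a' @ 2: {1,2,3,4,8,11,12,13,14}  ✓accept
'c' @ 3: {1,2,3,4,8,13,15}  ✓accept
'b' @ 4: {9,10}
'a' @ 5: {1,2,3,4,8,11,12,13,14}  ✓accept
'b' @ 6: {1,2,3,4,8,9,10,13,15}  ✓accept
end set {1,2,3,4,8,9,10,13,15} — state 1 in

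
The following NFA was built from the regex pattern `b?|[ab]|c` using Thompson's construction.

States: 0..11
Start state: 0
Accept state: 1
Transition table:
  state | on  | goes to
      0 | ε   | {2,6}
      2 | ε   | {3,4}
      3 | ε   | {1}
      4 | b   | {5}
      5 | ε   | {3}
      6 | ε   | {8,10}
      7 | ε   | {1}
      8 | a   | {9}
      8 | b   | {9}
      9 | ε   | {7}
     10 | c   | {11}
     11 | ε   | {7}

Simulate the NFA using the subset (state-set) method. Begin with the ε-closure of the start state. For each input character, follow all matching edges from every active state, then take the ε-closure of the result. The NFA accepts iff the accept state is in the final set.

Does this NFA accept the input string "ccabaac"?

start: ε-closure({0}) = {0,1,2,3,4,6,8,10}
'c' @ 1: {1,7,11}  ✓accept
'c' @ 2: {}  — no active states
rest 'abaac' ignored (set empty)
final: {}; accept 1 not in set

Answer: REJECT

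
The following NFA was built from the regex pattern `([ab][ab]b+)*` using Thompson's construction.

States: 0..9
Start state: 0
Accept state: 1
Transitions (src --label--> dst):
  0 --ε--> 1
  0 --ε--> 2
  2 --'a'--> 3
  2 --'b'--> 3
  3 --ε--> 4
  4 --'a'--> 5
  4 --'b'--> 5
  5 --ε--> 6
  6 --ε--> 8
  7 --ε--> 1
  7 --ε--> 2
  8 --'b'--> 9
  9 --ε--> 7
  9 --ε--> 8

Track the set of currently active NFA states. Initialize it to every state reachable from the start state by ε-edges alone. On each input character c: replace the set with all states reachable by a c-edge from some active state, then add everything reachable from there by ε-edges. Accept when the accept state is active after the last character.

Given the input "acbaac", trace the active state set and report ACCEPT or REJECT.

initial (ε-close {0}): {0,1,2}
'a' @ 1: {3,4}
'c' @ 2: {}  — no active states
rest 'baac' ignored (set empty)
end set {} — state 1 not in

Answer: REJECT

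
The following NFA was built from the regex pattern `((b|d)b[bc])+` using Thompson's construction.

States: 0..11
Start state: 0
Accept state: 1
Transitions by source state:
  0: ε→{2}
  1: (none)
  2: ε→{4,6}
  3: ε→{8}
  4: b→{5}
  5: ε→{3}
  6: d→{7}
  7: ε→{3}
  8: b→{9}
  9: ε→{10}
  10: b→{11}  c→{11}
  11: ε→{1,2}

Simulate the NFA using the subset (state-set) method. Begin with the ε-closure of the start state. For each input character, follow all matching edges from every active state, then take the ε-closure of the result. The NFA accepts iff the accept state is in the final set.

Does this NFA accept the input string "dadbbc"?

Answer: REJECT

Derivation:
S₀ = ε-closure({0}) = {0,2,4,6}
'd' @ 1: {3,7,8}
'a' @ 2: {}  — no active states
rest 'dbbc' ignored (set empty)
final: {}; accept 1 not in set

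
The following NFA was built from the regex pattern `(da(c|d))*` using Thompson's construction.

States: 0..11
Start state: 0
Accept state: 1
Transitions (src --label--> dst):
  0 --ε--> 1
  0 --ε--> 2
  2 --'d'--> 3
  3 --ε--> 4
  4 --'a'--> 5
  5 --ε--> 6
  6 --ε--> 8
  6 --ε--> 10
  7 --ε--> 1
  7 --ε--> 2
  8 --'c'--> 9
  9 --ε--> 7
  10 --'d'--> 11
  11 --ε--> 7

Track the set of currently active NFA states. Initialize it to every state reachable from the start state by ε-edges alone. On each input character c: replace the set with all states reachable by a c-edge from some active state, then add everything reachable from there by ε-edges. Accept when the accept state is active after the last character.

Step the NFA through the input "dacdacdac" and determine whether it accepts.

Answer: ACCEPT

Trace:
initial (ε-close {0}): {0,1,2}
'd' @ 1: {3,4}
'a' @ 2: {5,6,8,10}
'c' @ 3: {1,2,7,9}  (accept∈set)
'd' @ 4: {3,4}
'a' @ 5: {5,6,8,10}
'c' @ 6: {1,2,7,9}  (accept∈set)
'd' @ 7: {3,4}
'a' @ 8: {5,6,8,10}
'c' @ 9: {1,2,7,9}  (accept∈set)
end set {1,2,7,9} — state 1 in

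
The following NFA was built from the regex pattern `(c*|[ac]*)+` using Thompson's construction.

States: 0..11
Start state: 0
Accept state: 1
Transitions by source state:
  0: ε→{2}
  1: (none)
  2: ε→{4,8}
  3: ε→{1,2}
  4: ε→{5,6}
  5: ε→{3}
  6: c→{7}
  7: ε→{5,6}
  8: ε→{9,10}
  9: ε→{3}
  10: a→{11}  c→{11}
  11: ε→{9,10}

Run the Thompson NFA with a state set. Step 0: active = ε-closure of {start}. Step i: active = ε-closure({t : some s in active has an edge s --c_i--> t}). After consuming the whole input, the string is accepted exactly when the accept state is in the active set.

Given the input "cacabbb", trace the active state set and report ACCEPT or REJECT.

Answer: REJECT

Steps:
start: ε-closure({0}) = {0,1,2,3,4,5,6,8,9,10}
'c' @ 1: {1,2,3,4,5,6,7,8,9,10,11}  ✓accept
'a' @ 2: {1,2,3,4,5,6,8,9,10,11}  ✓accept
'c' @ 3: {1,2,3,4,5,6,7,8,9,10,11}  ✓accept
'a' @ 4: {1,2,3,4,5,6,8,9,10,11}  ✓accept
'b' @ 5: {}  — state set empty
rest 'bb' ignored (set empty)
final: {}; accept 1 not in set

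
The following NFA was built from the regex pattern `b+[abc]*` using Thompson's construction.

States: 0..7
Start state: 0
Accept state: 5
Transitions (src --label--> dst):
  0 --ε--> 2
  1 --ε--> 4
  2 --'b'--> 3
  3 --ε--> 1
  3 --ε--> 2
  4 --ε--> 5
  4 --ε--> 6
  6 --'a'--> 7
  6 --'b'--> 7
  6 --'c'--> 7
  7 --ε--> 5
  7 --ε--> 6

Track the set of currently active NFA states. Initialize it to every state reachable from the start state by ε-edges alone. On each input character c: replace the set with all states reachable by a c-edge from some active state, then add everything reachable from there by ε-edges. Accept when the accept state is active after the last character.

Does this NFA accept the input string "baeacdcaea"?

Answer: REJECT

Derivation:
initial (ε-close {0}): {0,2}
'b' @ 1: {1,2,3,4,5,6}  ✓accept
'a' @ 2: {5,6,7}  ✓accept
'e' @ 3: {}  — state set empty
rest 'acdcaea' ignored (set empty)
end set {} — state 5 not in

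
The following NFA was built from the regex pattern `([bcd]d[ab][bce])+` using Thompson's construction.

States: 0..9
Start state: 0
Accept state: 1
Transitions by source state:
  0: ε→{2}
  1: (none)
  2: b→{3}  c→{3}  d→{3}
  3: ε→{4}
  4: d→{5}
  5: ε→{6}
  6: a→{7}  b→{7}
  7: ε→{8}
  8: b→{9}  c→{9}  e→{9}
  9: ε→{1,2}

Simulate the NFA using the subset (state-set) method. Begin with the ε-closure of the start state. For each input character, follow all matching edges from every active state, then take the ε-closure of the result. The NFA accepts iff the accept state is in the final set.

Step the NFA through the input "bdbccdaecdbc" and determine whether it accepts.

Answer: ACCEPT

Derivation:
start: ε-closure({0}) = {0,2}
'b' @ 1: {3,4}
'd' @ 2: {5,6}
'b' @ 3: {7,8}
'c' @ 4: {1,2,9}  (accept∈set)
'c' @ 5: {3,4}
'd' @ 6: {5,6}
'a' @ 7: {7,8}
'e' @ 8: {1,2,9}  (accept∈set)
'c' @ 9: {3,4}
'd' @ 10: {5,6}
'b' @ 11: {7,8}
'c' @ 12: {1,2,9}  (accept∈set)
final: {1,2,9}; accept 1 in set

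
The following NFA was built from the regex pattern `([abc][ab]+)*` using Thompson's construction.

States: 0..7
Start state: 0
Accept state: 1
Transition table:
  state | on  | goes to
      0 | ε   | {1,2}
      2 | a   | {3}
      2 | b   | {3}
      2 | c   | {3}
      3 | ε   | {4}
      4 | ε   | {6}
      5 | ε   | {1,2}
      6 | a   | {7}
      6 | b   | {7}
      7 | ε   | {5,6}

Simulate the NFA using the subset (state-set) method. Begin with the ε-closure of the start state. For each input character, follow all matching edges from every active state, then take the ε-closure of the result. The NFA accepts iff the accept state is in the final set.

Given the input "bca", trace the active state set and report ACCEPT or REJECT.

start: ε-closure({0}) = {0,1,2}
'b' @ 1: {3,4,6}
'c' @ 2: {}  — state set empty
rest 'a' ignored (set empty)
end set {} — state 1 not in

Answer: REJECT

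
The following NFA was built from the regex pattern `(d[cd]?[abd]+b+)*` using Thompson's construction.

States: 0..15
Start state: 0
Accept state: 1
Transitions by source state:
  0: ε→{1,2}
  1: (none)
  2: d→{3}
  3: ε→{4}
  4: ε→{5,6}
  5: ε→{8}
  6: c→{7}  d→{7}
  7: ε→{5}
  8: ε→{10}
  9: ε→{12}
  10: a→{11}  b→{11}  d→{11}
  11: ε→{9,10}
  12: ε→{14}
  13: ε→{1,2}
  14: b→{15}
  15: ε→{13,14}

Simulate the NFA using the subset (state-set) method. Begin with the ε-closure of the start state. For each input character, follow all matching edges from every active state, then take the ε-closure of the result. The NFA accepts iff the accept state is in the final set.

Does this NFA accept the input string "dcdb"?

initial (ε-close {0}): {0,1,2}
'd' @ 1: {3,4,5,6,8,10}
'c' @ 2: {5,7,8,10}
'd' @ 3: {9,10,11,12,14}
'b' @ 4: {1,2,9,10,11,12,13,14,15}  (accept∈set)
after full input: {1,2,9,10,11,12,13,14,15}  (accept=1 in)

Answer: ACCEPT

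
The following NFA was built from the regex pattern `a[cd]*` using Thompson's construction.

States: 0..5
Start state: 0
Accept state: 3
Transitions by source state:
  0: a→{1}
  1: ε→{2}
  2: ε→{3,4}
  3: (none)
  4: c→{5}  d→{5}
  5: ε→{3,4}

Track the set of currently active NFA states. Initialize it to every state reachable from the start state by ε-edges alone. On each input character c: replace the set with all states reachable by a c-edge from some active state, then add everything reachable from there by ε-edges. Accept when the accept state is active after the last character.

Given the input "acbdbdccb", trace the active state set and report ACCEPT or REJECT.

initial (ε-close {0}): {0}
'a' @ 1: {1,2,3,4}  [accepting]
'c' @ 2: {3,4,5}  [accepting]
'b' @ 3: {}  — state set empty
rest 'dbdccb' ignored (set empty)
end set {} — state 3 not in

Answer: REJECT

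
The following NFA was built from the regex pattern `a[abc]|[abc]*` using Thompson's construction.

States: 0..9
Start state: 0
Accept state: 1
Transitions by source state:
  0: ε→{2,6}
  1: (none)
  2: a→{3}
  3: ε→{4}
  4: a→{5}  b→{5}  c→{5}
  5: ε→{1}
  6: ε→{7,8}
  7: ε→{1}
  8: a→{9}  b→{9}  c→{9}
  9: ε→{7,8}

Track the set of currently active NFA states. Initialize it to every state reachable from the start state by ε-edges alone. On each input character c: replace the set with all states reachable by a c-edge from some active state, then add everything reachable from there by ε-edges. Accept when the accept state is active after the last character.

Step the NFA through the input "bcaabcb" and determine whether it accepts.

S₀ = ε-closure({0}) = {0,1,2,6,7,8}
'b' @ 1: {1,7,8,9}  (accept∈set)
'c' @ 2: {1,7,8,9}  (accept∈set)
'a' @ 3: {1,7,8,9}  (accept∈set)
'a' @ 4: {1,7,8,9}  (accept∈set)
'b' @ 5: {1,7,8,9}  (accept∈set)
'c' @ 6: {1,7,8,9}  (accept∈set)
'b' @ 7: {1,7,8,9}  (accept∈set)
final: {1,7,8,9}; accept 1 in set

Answer: ACCEPT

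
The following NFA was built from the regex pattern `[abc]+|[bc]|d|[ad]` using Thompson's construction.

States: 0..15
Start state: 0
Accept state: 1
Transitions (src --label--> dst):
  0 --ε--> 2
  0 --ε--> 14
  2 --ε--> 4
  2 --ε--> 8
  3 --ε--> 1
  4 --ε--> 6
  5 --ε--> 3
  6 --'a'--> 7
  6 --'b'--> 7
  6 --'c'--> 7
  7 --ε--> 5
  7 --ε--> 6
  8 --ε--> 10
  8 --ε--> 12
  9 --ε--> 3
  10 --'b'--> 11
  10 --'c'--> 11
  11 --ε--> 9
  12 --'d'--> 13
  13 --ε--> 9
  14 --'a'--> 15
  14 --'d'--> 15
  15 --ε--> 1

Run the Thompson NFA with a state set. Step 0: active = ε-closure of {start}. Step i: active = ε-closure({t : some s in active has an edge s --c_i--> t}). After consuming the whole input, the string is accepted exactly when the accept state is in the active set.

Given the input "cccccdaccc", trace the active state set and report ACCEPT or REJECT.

Answer: REJECT

Trace:
initial (ε-close {0}): {0,2,4,6,8,10,12,14}
'c' @ 1: {1,3,5,6,7,9,11}  ✓accept
'c' @ 2: {1,3,5,6,7}  ✓accept
'c' @ 3: {1,3,5,6,7}  ✓accept
'c' @ 4: {1,3,5,6,7}  ✓accept
'c' @ 5: {1,3,5,6,7}  ✓accept
'd' @ 6: {}  — dead — no transitions
rest 'accc' ignored (set empty)
final: {}; accept 1 not in set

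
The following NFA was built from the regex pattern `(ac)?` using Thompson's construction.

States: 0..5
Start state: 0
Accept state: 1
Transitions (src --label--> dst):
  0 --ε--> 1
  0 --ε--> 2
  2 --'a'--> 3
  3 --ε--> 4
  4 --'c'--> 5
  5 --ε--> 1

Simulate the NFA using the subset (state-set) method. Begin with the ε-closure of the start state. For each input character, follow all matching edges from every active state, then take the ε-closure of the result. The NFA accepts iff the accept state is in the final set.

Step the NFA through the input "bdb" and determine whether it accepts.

Answer: REJECT

Trace:
S₀ = ε-closure({0}) = {0,1,2}
'b' @ 1: {}  — no active states
rest 'db' ignored (set empty)
end set {} — state 1 not in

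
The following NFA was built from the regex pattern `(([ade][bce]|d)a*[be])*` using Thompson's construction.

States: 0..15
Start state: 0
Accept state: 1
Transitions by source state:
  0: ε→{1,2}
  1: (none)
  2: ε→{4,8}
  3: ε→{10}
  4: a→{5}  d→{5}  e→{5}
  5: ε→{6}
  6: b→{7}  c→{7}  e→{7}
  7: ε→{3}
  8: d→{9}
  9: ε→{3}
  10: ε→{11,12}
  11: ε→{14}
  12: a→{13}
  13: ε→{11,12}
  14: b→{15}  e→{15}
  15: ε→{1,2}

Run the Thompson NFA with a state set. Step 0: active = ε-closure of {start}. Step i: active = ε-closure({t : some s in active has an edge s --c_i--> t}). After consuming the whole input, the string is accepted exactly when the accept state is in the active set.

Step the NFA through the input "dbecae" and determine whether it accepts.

initial (ε-close {0}): {0,1,2,4,8}
'd' @ 1: {3,5,6,9,10,11,12,14}
'b' @ 2: {1,2,3,4,7,8,10,11,12,14,15}  [accepting]
'e' @ 3: {1,2,4,5,6,8,15}  [accepting]
'c' @ 4: {3,7,10,11,12,14}
'a' @ 5: {11,12,13,14}
'e' @ 6: {1,2,4,8,15}  [accepting]
end set {1,2,4,8,15} — state 1 in

Answer: ACCEPT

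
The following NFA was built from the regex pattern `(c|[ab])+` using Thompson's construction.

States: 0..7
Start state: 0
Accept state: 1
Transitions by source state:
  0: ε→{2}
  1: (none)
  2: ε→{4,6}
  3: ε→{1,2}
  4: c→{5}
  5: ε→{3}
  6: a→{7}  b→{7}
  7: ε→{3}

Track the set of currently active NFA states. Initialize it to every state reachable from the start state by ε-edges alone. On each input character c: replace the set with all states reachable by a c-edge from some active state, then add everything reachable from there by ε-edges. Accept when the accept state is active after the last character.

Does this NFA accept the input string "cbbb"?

Answer: ACCEPT

Derivation:
S₀ = ε-closure({0}) = {0,2,4,6}
'c' @ 1: {1,2,3,4,5,6}  (accept∈set)
'b' @ 2: {1,2,3,4,6,7}  (accept∈set)
'b' @ 3: {1,2,3,4,6,7}  (accept∈set)
'b' @ 4: {1,2,3,4,6,7}  (accept∈set)
final: {1,2,3,4,6,7}; accept 1 in set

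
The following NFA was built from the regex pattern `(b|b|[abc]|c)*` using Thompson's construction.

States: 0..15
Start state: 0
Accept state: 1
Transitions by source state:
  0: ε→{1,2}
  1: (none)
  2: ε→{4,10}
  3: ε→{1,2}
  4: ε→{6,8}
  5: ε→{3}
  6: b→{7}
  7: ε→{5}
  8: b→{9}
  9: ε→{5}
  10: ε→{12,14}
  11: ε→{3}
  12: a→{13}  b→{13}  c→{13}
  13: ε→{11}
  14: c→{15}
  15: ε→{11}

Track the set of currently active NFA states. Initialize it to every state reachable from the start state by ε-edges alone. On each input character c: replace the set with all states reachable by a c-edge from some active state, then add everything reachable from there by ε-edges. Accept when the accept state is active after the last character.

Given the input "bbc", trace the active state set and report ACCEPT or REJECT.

Answer: ACCEPT

Trace:
S₀ = ε-closure({0}) = {0,1,2,4,6,8,10,12,14}
'b' @ 1: {1,2,3,4,5,6,7,8,9,10,11,12,13,14}  (accept∈set)
'b' @ 2: {1,2,3,4,5,6,7,8,9,10,11,12,13,14}  (accept∈set)
'c' @ 3: {1,2,3,4,6,8,10,11,12,13,14,15}  (accept∈set)
after full input: {1,2,3,4,6,8,10,11,12,13,14,15}  (accept=1 in)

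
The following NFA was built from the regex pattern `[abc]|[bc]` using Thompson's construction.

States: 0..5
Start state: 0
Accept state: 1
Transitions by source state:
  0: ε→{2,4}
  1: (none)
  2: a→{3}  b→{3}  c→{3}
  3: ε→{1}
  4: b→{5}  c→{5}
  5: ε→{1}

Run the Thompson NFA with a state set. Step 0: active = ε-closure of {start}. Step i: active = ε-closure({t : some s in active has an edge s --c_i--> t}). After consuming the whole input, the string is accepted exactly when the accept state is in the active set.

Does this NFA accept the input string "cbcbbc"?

Answer: REJECT

Trace:
start: ε-closure({0}) = {0,2,4}
'c' @ 1: {1,3,5}  (accept∈set)
'b' @ 2: {}  — no active states
rest 'cbbc' ignored (set empty)
final: {}; accept 1 not in set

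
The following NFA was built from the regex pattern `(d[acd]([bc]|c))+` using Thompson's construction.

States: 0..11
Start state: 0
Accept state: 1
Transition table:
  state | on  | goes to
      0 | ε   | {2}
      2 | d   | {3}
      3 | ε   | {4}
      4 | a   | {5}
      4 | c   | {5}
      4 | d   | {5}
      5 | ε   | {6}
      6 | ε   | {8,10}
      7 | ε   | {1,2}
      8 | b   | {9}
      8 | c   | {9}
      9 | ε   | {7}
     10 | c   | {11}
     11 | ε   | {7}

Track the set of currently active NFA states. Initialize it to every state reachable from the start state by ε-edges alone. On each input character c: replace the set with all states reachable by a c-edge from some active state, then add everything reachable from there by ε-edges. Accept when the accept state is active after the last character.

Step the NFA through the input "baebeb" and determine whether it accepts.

Answer: REJECT

Derivation:
start: ε-closure({0}) = {0,2}
'b' @ 1: {}  — state set empty
rest 'aebeb' ignored (set empty)
end set {} — state 1 not in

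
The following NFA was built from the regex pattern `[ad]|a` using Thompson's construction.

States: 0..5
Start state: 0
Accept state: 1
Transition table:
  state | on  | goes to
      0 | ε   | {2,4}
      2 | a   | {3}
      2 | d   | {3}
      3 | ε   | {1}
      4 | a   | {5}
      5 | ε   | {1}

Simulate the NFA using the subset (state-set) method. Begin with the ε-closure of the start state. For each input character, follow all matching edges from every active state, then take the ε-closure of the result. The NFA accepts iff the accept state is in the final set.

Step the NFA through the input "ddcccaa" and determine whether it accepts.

Answer: REJECT

Steps:
start: ε-closure({0}) = {0,2,4}
'd' @ 1: {1,3}  (accept∈set)
'd' @ 2: {}  — dead — no transitions
rest 'cccaa' ignored (set empty)
end set {} — state 1 not in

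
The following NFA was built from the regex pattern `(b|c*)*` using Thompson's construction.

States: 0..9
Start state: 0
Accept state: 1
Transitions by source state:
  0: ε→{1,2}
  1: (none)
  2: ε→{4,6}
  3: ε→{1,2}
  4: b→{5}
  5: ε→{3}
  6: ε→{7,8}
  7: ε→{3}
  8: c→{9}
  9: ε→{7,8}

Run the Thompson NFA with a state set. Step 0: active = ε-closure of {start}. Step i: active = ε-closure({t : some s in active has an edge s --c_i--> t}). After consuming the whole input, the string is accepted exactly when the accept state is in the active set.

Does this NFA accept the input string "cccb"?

initial (ε-close {0}): {0,1,2,3,4,6,7,8}
'c' @ 1: {1,2,3,4,6,7,8,9}  (accept∈set)
'c' @ 2: {1,2,3,4,6,7,8,9}  (accept∈set)
'c' @ 3: {1,2,3,4,6,7,8,9}  (accept∈set)
'b' @ 4: {1,2,3,4,5,6,7,8}  (accept∈set)
after full input: {1,2,3,4,5,6,7,8}  (accept=1 in)

Answer: ACCEPT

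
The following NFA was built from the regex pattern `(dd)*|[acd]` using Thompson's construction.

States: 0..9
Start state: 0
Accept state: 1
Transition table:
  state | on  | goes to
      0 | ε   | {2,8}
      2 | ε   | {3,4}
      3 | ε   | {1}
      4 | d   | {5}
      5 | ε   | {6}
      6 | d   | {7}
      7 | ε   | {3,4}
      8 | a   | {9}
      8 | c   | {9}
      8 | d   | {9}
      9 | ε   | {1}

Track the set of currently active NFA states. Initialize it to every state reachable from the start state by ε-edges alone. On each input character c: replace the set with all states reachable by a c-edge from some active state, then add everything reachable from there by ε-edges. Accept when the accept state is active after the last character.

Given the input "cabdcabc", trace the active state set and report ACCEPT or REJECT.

Answer: REJECT

Trace:
initial (ε-close {0}): {0,1,2,3,4,8}
'c' @ 1: {1,9}  (accept∈set)
'a' @ 2: {}  — dead — no transitions
rest 'bdcabc' ignored (set empty)
after full input: {}  (accept=1 not in)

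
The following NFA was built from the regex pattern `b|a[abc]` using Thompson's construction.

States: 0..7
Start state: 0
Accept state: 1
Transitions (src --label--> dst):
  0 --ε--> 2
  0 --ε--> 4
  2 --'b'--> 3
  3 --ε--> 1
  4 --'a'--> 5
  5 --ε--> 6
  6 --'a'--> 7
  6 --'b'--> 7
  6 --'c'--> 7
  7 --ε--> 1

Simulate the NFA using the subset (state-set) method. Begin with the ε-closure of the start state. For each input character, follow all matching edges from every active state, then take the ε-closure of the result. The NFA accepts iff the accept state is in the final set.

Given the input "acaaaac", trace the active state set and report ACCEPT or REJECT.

initial (ε-close {0}): {0,2,4}
'a' @ 1: {5,6}
'c' @ 2: {1,7}  (accept∈set)
'a' @ 3: {}  — no active states
rest 'aaac' ignored (set empty)
after full input: {}  (accept=1 not in)

Answer: REJECT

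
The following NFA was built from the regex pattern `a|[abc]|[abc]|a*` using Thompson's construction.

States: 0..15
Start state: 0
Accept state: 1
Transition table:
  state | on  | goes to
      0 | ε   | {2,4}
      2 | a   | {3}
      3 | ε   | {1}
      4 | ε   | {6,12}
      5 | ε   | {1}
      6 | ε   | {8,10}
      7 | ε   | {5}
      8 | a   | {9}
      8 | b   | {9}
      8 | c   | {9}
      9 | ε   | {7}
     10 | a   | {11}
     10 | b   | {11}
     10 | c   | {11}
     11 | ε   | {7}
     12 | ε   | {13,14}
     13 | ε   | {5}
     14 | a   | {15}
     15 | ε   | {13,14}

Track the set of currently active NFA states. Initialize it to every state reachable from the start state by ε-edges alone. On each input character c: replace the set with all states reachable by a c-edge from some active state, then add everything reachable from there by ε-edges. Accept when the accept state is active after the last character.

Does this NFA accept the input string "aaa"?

Answer: ACCEPT

Trace:
S₀ = ε-closure({0}) = {0,1,2,4,5,6,8,10,12,13,14}
'a' @ 1: {1,3,5,7,9,11,13,14,15}  (accept∈set)
'a' @ 2: {1,5,13,14,15}  (accept∈set)
'a' @ 3: {1,5,13,14,15}  (accept∈set)
end set {1,5,13,14,15} — state 1 in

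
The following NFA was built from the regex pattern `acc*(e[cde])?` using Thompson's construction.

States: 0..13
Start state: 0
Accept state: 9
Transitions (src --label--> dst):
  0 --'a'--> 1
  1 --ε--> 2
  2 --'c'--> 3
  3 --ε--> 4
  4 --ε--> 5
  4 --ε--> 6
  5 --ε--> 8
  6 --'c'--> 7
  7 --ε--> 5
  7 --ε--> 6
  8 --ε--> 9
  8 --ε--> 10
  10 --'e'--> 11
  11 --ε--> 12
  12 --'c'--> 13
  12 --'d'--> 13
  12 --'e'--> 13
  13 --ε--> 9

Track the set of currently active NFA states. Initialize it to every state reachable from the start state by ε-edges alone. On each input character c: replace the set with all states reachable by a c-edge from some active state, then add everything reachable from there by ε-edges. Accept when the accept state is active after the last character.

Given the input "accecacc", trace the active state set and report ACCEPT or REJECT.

initial (ε-close {0}): {0}
'a' @ 1: {1,2}
'c' @ 2: {3,4,5,6,8,9,10}  ✓accept
'c' @ 3: {5,6,7,8,9,10}  ✓accept
'e' @ 4: {11,12}
'c' @ 5: {9,13}  ✓accept
'a' @ 6: {}  — dead — no transitions
rest 'cc' ignored (set empty)
end set {} — state 9 not in

Answer: REJECT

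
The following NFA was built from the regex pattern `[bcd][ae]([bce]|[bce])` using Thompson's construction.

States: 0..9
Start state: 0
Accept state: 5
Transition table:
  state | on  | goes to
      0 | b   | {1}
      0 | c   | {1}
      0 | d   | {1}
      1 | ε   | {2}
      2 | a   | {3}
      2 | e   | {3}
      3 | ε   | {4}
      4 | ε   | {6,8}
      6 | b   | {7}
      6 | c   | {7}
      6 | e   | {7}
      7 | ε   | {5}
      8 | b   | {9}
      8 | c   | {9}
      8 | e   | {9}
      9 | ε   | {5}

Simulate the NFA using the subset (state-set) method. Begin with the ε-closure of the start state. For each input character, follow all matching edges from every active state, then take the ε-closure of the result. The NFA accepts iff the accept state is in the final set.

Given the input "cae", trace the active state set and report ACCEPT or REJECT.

Answer: ACCEPT

Derivation:
initial (ε-close {0}): {0}
'c' @ 1: {1,2}
'a' @ 2: {3,4,6,8}
'e' @ 3: {5,7,9}  [accepting]
final: {5,7,9}; accept 5 in set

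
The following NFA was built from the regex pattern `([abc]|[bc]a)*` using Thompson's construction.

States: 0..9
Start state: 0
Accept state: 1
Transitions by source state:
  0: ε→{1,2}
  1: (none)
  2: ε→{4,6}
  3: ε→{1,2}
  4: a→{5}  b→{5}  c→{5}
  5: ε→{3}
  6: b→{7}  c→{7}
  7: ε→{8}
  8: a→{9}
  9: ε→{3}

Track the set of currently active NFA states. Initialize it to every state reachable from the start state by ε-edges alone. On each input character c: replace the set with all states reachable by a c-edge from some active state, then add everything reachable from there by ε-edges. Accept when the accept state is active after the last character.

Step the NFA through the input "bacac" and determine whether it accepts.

initial (ε-close {0}): {0,1,2,4,6}
'b' @ 1: {1,2,3,4,5,6,7,8}  ✓accept
'a' @ 2: {1,2,3,4,5,6,9}  ✓accept
'c' @ 3: {1,2,3,4,5,6,7,8}  ✓accept
'a' @ 4: {1,2,3,4,5,6,9}  ✓accept
'c' @ 5: {1,2,3,4,5,6,7,8}  ✓accept
final: {1,2,3,4,5,6,7,8}; accept 1 in set

Answer: ACCEPT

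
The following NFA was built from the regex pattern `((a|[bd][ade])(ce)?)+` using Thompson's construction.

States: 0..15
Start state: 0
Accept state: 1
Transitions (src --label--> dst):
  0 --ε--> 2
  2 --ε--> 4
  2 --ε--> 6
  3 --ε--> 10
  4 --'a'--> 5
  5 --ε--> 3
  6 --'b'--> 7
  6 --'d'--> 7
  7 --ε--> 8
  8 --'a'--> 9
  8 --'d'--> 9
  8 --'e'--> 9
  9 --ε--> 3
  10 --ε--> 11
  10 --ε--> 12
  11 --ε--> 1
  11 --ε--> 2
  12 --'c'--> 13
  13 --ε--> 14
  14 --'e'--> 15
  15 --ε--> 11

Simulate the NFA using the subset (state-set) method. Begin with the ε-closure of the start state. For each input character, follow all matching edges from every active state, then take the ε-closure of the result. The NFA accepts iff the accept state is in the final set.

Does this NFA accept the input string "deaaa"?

initial (ε-close {0}): {0,2,4,6}
'd' @ 1: {7,8}
'e' @ 2: {1,2,3,4,6,9,10,11,12}  ✓accept
'a' @ 3: {1,2,3,4,5,6,10,11,12}  ✓accept
'a' @ 4: {1,2,3,4,5,6,10,11,12}  ✓accept
'a' @ 5: {1,2,3,4,5,6,10,11,12}  ✓accept
after full input: {1,2,3,4,5,6,10,11,12}  (accept=1 in)

Answer: ACCEPT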